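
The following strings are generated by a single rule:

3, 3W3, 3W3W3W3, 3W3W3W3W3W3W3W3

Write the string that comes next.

Every step duplicates the string with 'W' between the halves.
Doubling 3W3W3W3W3W3W3W3 with 'W' between the halves:

3W3W3W3W3W3W3W3W3W3W3W3W3W3W3W3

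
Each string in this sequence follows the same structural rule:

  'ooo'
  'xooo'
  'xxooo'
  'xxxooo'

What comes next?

Every step adds x at the front: s(k+1) = x·s(k).
Applying this once more to xxxooo:

xxxxooo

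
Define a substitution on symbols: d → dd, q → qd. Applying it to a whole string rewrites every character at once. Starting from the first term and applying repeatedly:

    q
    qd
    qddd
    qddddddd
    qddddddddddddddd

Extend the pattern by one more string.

Rewriting the 16 symbols of qddddddddddddddd one by one yields qd dd dd dd dd dd dd dd dd dd dd dd dd dd dd dd; concatenated:

qddddddddddddddddddddddddddddddd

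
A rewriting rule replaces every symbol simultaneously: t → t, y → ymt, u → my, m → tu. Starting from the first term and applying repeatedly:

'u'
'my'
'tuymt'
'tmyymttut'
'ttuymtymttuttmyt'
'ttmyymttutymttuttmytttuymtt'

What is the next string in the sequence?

Applying the rule to each of the 27 symbols of ttmyymttutymttuttmytttuymtt gives the pieces t t tu ymt ymt tu t t my t ymt tu t t my t t tu ymt t t t my ymt tu t t, which concatenate to the answer.

tttuymtymttuttmytymttuttmytttuymttttmyymttutt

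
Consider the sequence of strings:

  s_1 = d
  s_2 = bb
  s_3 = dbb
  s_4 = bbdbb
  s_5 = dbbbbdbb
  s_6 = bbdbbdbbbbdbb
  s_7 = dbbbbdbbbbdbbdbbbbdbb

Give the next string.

bbdbbdbbbbdbbdbbbbdbbbbdbbdbbbbdbb

This is a Fibonacci-style word recurrence s(k) = s(k−2)·s(k−1): e.g. d·bb = dbb.
Continuing: bbdbbdbbbbdbb · dbbbbdbbbbdbbdbbbbdbb gives term 8.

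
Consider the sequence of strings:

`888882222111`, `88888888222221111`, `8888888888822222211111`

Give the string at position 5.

88888888888888888222222221111111

The n-th term is 3n+2 8's then n+3 2's then n+2 1's (n = 1, 2, …).
At n = 5 the blocks have lengths 17, 8, 7.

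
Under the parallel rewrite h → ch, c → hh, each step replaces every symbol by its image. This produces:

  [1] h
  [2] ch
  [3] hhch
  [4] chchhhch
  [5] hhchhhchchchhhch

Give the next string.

chchhhchchchhhchhhchhhchchchhhch

φ(hhchhhchchchhhch) expands symbol-by-symbol to ch ch hh ch ch ch hh ch hh ch hh ch ch ch hh ch; joining the 16 pieces gives the next term.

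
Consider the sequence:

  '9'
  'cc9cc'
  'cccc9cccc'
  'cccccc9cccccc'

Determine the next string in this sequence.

cccccccc9cccccccc

Every step adds cc to the front and cc to the end of the previous string.
So the next term is cc·cccccc9cccccc·cc.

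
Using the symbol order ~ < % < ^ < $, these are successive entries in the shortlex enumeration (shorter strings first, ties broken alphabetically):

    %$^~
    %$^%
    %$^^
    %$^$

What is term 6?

Continuing the enumeration 2 steps past %$^$: %$^$ → %$$~ → (answer).

%$$%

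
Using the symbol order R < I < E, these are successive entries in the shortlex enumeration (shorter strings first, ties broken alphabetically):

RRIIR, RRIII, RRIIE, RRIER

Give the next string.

RRIEI

The successor of RRIER increments the rightmost position that isn't already E and resets every position after it to R.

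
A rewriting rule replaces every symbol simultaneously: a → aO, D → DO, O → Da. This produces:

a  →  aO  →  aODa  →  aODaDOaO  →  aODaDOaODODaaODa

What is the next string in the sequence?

aODaDOaODODaaODaDODaDOaOaODaDOaO

Replace each of the 16 characters of aODaDOaODODaaODa in place — aO Da DO aO DO Da aO Da DO Da DO aO aO Da DO aO — and concatenate.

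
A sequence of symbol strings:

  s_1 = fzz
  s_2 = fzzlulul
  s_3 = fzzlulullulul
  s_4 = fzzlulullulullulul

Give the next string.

Each term is the previous one with lulul appended.
One more step from fzzlulullulullulul gives the answer.

fzzlulullulullulullulul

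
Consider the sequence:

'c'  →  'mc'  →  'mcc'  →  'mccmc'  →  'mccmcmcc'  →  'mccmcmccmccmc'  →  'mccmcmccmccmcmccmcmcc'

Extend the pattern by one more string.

mccmcmccmccmcmccmcmccmccmcmccmccmc

From term 3 onward, concatenate the last term with the second-to-last: mc·c = mcc, mcc·mc = mccmc, …
Continuing: mccmcmccmccmcmccmcmcc · mccmcmccmccmc gives term 8.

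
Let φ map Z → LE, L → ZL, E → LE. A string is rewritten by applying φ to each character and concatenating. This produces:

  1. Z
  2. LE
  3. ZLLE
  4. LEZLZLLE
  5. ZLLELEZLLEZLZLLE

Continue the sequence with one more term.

Rewriting the 16 symbols of ZLLELEZLLEZLZLLE one by one yields LE ZL ZL LE ZL LE LE ZL ZL LE LE ZL LE ZL ZL LE; concatenated:

LEZLZLLEZLLELEZLZLLELEZLLEZLZLLE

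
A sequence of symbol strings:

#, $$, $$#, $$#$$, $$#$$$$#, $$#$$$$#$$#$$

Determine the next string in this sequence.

$$#$$$$#$$#$$$$#$$$$#

Each term (from the third on) is the previous term followed by the one before it: term 3 = $$·# = $$#.
So term 7 is $$#$$$$#$$#$$·$$#$$$$#.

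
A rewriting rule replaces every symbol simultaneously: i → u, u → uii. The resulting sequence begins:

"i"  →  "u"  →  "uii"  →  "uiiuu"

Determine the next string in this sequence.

Apply φ to uiiuu symbol by symbol: u→uii, i→u, i→u, u→uii, u→uii; joined: uii u u uii uii.

uiiuuuiiuii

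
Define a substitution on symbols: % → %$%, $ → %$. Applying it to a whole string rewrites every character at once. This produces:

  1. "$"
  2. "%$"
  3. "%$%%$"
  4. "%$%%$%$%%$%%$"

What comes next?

%$%%$%$%%$%%$%$%%$%$%%$%%$%$%%$%%$

Applying the rule to each of the 13 symbols of %$%%$%$%%$%%$ gives the pieces %$% %$ %$% %$% %$ %$% %$ %$% %$% %$ %$% %$% %$, which concatenate to the answer.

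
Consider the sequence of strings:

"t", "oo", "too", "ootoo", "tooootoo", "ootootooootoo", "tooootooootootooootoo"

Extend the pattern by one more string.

ootootooootootooootooootootooootoo

From term 3 onward, concatenate the second-to-last term with the last: t·oo = too, oo·too = ootoo, …
Continuing: ootootooootoo · tooootooootootooootoo gives term 8.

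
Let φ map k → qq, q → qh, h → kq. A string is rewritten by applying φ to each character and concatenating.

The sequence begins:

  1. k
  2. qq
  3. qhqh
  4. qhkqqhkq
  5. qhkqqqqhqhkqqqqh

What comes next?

qhkqqqqhqhqhqhkqqhkqqqqhqhqhqhkq

φ(qhkqqqqhqhkqqqqh) expands symbol-by-symbol to qh kq qq qh qh qh qh kq qh kq qq qh qh qh qh kq; joining the 16 pieces gives the next term.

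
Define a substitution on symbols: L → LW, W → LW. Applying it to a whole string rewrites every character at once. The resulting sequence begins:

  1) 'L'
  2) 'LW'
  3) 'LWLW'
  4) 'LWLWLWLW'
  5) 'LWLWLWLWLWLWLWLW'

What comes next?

φ(LWLWLWLWLWLWLWLW) expands symbol-by-symbol to LW LW LW LW LW LW LW LW LW LW LW LW LW LW LW LW; joining the 16 pieces gives the next term.

LWLWLWLWLWLWLWLWLWLWLWLWLWLWLWLW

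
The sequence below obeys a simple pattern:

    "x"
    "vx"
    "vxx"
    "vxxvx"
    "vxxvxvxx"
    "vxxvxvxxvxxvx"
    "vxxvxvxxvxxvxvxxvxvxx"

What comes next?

vxxvxvxxvxxvxvxxvxvxxvxxvxvxxvxxvx

This is a Fibonacci-style word recurrence s(k) = s(k−1)·s(k−2): e.g. vx·x = vxx.
So term 8 is vxxvxvxxvxxvxvxxvxvxx·vxxvxvxxvxxvx.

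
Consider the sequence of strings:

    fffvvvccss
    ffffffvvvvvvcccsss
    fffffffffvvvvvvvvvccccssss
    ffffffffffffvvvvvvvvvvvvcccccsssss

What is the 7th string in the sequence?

Each string has the form f^{3n} v^{3n} c^{n+1} s^{n+1} (n = 1, 2, …).
At n = 7 the blocks have lengths 21, 21, 8, 8.

fffffffffffffffffffffvvvvvvvvvvvvvvvvvvvvvccccccccssssssss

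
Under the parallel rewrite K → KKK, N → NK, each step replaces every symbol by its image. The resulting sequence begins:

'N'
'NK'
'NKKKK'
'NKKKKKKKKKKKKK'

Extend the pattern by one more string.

Rewriting the 14 symbols of NKKKKKKKKKKKKK one by one yields NK KKK KKK KKK KKK KKK KKK KKK KKK KKK KKK KKK KKK KKK; concatenated:

NKKKKKKKKKKKKKKKKKKKKKKKKKKKKKKKKKKKKKKKK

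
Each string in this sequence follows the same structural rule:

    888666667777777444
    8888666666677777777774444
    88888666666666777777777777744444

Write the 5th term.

8888888666666666666677777777777777777774444444

The n-th term is n+1 8's then 2n+1 6's then 3n+1 7's then n+1 4's, where the shown terms are n = 2, 3, 4.
For term 5, n = 6, so the run lengths are 7, 13, 19, 7.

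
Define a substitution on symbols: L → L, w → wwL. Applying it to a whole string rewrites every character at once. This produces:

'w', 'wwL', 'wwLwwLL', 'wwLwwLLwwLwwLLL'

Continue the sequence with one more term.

wwLwwLLwwLwwLLLwwLwwLLwwLwwLLLL

φ(wwLwwLLwwLwwLLL) expands symbol-by-symbol to wwL wwL L wwL wwL L L wwL wwL L wwL wwL L L L; joining the 15 pieces gives the next term.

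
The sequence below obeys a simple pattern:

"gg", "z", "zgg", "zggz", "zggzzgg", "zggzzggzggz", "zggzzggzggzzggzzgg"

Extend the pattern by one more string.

zggzzggzggzzggzzggzggzzggzggz

From term 3 onward, concatenate the last term with the second-to-last: z·gg = zgg, zgg·z = zggz, …
So term 8 is zggzzggzggzzggzzgg·zggzzggzggz.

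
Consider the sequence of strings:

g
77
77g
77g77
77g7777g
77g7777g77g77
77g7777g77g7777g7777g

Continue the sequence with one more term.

From term 3 onward, concatenate the last term with the second-to-last: 77·g = 77g, 77g·77 = 77g77, …
So term 8 is 77g7777g77g7777g7777g·77g7777g77g77.

77g7777g77g7777g7777g77g7777g77g77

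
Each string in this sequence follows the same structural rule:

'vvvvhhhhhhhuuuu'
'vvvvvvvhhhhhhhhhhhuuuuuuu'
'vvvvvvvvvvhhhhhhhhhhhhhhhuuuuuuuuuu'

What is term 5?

vvvvvvvvvvvvvvvvhhhhhhhhhhhhhhhhhhhhhhhuuuuuuuuuuuuuuuu

Reading off run lengths: v runs 4, 7, 10; h runs 7, 11, 15; u runs 4, 7, 10 — each is linear in n (n = 1, 2, …).
For term 5, n = 5, so the run lengths are 16, 23, 16.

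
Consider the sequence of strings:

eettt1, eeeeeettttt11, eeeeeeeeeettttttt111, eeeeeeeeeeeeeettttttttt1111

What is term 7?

eeeeeeeeeeeeeeeeeeeeeeeeeettttttttttttttt1111111

The n-th term is 4n-2 e's then 2n+1 t's then n 1's (n = 1, 2, …).
At n = 7 the blocks have lengths 26, 15, 7.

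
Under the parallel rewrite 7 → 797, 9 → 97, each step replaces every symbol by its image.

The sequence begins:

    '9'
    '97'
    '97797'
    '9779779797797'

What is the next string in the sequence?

Replace each of the 13 characters of 9779779797797 in place — 97 797 797 97 797 797 97 797 97 797 797 97 797 — and concatenate.

9779779797797797977979779779797797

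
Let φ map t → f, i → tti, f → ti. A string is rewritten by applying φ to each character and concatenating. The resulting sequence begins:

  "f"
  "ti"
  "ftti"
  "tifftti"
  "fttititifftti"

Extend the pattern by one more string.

tiffttifttifttititifftti

Applying the rule to each of the 13 symbols of fttititifftti gives the pieces ti f f tti f tti f tti ti ti f f tti, which concatenate to the answer.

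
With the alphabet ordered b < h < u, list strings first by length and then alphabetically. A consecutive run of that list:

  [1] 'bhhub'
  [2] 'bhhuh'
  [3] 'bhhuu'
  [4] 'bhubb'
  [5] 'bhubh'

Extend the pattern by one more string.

Find the rightmost character of bhubh below u, bump it to the next letter, and reset everything to its right to b.

bhubu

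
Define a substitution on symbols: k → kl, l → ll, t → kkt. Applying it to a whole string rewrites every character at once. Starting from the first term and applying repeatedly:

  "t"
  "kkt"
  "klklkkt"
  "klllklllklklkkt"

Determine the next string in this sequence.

Rewriting the 15 symbols of klllklllklklkkt one by one yields kl ll ll ll kl ll ll ll kl ll kl ll kl kl kkt; concatenated:

klllllllklllllllklllklllklklkkt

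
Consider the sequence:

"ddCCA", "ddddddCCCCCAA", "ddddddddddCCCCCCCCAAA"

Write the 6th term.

ddddddddddddddddddddddCCCCCCCCCCCCCCCCCAAAAAA

Reading off run lengths: d runs 2, 6, 10; C runs 2, 5, 8; A runs 1, 2, 3 — each is linear in n (n = 1, 2, …).
For term 6, n = 6, so the run lengths are 22, 17, 6.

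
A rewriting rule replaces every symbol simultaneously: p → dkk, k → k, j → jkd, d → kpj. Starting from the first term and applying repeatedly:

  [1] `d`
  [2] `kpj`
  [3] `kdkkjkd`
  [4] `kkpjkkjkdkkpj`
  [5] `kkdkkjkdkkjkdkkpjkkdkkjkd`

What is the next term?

kkkpjkkjkdkkpjkkjkdkkpjkkdkkjkdkkkpjkkjkdkkpj

Applying the rule to each of the 25 symbols of kkdkkjkdkkjkdkkpjkkdkkjkd gives the pieces k k kpj k k jkd k kpj k k jkd k kpj k k dkk jkd k k kpj k k jkd k kpj, which concatenate to the answer.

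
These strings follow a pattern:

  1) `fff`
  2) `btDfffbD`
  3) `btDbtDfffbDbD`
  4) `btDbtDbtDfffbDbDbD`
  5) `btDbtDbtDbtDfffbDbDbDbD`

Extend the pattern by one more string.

Each term wraps the previous one in btD on the left and bD on the right.
So the next term is btD·btDbtDbtDbtDfffbDbDbDbD·bD.

btDbtDbtDbtDbtDfffbDbDbDbDbD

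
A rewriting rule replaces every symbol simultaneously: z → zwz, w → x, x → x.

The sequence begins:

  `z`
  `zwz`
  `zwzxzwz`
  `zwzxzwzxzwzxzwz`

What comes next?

zwzxzwzxzwzxzwzxzwzxzwzxzwzxzwz

Replace each of the 15 characters of zwzxzwzxzwzxzwz in place — zwz x zwz x zwz x zwz x zwz x zwz x zwz x zwz — and concatenate.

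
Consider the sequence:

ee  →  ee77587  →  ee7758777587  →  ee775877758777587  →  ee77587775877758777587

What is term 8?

ee77587775877758777587775877758777587

Each term is the previous one with 77587 appended.
From ee77587775877758777587, 3 further steps: ee77587775877758777587 → ee7758777587775877758777587 → ee775877758777587775877758777587 → (answer).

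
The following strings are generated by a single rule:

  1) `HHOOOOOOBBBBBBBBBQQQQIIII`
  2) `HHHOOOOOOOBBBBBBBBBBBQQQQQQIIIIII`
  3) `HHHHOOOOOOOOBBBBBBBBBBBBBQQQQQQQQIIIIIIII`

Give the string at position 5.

HHHHHHOOOOOOOOOOBBBBBBBBBBBBBBBBBQQQQQQQQQQQQIIIIIIIIIIII

Term n consists of n-1 H's, followed by n+3 O's, followed by 2n+3 B's, followed by 2n-2 Q's, followed by 2n-2 I's, where the shown terms are n = 3, 4, 5.
At n = 7 the blocks have lengths 6, 10, 17, 12, 12.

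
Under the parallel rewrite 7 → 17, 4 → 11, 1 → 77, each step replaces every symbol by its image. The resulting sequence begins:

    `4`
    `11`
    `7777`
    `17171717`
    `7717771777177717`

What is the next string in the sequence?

Applying the rule to each of the 16 symbols of 7717771777177717 gives the pieces 17 17 77 17 17 17 77 17 17 17 77 17 17 17 77 17, which concatenate to the answer.

17177717171777171717771717177717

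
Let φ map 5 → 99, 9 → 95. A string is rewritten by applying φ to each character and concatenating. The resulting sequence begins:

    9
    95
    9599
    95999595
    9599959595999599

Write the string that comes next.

95999595959995999599959595999595

φ(9599959595999599) expands symbol-by-symbol to 95 99 95 95 95 99 95 99 95 99 95 95 95 99 95 95; joining the 16 pieces gives the next term.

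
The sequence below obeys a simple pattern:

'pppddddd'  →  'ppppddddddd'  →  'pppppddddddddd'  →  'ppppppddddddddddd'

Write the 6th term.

ppppppppddddddddddddddd

Each string has the form p^{n+1} d^{2n+1}, where the shown terms are n = 2, 3, 4, 5.
At n = 7 the blocks have lengths 8, 15.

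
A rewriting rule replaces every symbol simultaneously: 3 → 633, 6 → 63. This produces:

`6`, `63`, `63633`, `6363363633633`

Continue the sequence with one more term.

Applying the rule to each of the 13 symbols of 6363363633633 gives the pieces 63 633 63 633 633 63 633 63 633 633 63 633 633, which concatenate to the answer.

6363363633633636336363363363633633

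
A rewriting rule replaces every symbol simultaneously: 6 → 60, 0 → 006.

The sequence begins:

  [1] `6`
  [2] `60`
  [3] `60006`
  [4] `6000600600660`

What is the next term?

Applying the rule to each of the 13 symbols of 6000600600660 gives the pieces 60 006 006 006 60 006 006 60 006 006 60 60 006, which concatenate to the answer.

6000600600660006006600060066060006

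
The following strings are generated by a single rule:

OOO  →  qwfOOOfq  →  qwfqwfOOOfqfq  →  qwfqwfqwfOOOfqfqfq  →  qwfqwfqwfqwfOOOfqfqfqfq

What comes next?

Each term wraps the previous one in qwf on the left and fq on the right.
So the next term is qwf·qwfqwfqwfqwfOOOfqfqfqfq·fq.

qwfqwfqwfqwfqwfOOOfqfqfqfqfq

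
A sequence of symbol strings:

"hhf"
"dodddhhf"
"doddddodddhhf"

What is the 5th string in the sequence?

Every step adds doddd at the front: s(k+1) = doddd·s(k).
From doddddodddhhf, 2 further steps: doddddodddhhf → doddddoddddodddhhf → (answer).

doddddoddddoddddodddhhf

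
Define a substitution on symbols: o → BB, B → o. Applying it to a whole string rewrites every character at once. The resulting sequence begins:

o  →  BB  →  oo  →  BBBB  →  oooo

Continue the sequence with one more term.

BBBBBBBB

Apply φ to oooo symbol by symbol: o→BB, o→BB, o→BB, o→BB; joined: BB BB BB BB.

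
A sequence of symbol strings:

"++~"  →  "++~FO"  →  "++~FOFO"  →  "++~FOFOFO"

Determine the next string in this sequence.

The strings grow by a fixed suffix FO each time.
So the next term is ++~FOFOFO·FO.

++~FOFOFOFO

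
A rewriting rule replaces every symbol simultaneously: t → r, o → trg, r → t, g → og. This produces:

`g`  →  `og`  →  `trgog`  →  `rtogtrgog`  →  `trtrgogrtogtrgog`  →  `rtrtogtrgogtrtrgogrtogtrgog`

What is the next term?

trtrtrgogrtogtrgogrtrtogtrgogtrtrgogrtogtrgog

Replace each of the 27 characters of rtrtogtrgogtrtrgogrtogtrgog in place — t r t r trg og r t og trg og r t r t og trg og t r trg og r t og trg og — and concatenate.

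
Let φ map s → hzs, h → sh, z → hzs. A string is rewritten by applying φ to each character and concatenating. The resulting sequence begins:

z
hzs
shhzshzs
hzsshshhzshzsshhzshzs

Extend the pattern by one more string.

φ(hzsshshhzshzsshhzshzs) expands symbol-by-symbol to sh hzs hzs hzs sh hzs sh sh hzs hzs sh hzs hzs hzs sh sh hzs hzs sh hzs hzs; joining the 21 pieces gives the next term.

shhzshzshzsshhzsshshhzshzsshhzshzshzsshshhzshzsshhzshzs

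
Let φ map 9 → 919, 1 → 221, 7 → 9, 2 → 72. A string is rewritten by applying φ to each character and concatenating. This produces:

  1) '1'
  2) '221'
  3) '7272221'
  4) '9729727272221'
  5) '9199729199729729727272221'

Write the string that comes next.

Replace each of the 25 characters of 9199729199729729727272221 in place — 919 221 919 919 9 72 919 221 919 919 9 72 919 9 72 919 9 72 9 72 9 72 72 72 221 — and concatenate.

9192219199199729192219199199729199729199729729727272221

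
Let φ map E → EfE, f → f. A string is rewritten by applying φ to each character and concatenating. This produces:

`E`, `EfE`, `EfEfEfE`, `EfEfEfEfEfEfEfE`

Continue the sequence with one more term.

φ(EfEfEfEfEfEfEfE) expands symbol-by-symbol to EfE f EfE f EfE f EfE f EfE f EfE f EfE f EfE; joining the 15 pieces gives the next term.

EfEfEfEfEfEfEfEfEfEfEfEfEfEfEfE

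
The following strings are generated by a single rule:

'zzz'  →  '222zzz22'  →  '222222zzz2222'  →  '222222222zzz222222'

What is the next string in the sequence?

222222222222zzz22222222

s(k+1) = 222·s(k)·22, so each term gains 222 as a prefix and 22 as a suffix.
So the next term is 222·222222222zzz222222·22.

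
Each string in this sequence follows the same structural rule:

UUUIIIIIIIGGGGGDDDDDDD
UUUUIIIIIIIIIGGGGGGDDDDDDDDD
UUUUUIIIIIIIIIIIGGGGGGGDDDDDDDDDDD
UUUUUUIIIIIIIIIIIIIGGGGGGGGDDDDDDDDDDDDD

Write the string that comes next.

UUUUUUUIIIIIIIIIIIIIIIGGGGGGGGGDDDDDDDDDDDDDDD

The n-th term is n U's then 2n+1 I's then n+2 G's then 2n+1 D's, where the shown terms are n = 3, 4, 5, 6.
For the next term, n = 7, so the run lengths are 7, 15, 9, 15.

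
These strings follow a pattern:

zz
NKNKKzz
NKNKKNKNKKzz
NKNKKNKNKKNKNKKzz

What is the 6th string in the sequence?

Each term is the previous one with NKNKK prepended.
From NKNKKNKNKKNKNKKzz, 2 further steps: NKNKKNKNKKNKNKKzz → NKNKKNKNKKNKNKKNKNKKzz → (answer).

NKNKKNKNKKNKNKKNKNKKNKNKKzz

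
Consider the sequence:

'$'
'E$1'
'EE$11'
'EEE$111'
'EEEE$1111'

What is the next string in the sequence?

Every step adds E to the front and 1 to the end of the previous string.
So the next term is E·EEEE$1111·1.

EEEEE$11111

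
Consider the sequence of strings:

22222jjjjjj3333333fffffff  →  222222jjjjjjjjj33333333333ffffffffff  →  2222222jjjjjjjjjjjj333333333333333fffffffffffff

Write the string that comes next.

Term n consists of n+3 2's, followed by 3n j's, followed by 4n-1 3's, followed by 3n+1 f's, where the shown terms are n = 2, 3, 4.
At n = 5 the blocks have lengths 8, 15, 19, 16.

22222222jjjjjjjjjjjjjjj3333333333333333333ffffffffffffffff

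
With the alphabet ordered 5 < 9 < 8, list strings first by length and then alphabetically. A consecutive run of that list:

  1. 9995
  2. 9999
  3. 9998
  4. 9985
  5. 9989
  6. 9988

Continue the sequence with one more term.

The successor of 9988 increments the rightmost position that isn't already 8 and resets every position after it to 5.

9855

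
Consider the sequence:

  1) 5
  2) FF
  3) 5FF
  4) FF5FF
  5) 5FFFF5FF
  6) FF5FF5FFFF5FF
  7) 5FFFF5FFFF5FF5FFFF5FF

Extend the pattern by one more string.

FF5FF5FFFF5FF5FFFF5FFFF5FF5FFFF5FF

Each term (from the third on) is the two preceding terms concatenated in order: term 3 = 5·FF = 5FF.
The next term joins FF5FF5FFFF5FF and 5FFFF5FFFF5FF5FFFF5FF.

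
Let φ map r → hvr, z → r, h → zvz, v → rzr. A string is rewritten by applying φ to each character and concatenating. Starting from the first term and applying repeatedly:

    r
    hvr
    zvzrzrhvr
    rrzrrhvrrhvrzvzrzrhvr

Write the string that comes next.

Rewriting the 21 symbols of rrzrrhvrrhvrzvzrzrhvr one by one yields hvr hvr r hvr hvr zvz rzr hvr hvr zvz rzr hvr r rzr r hvr r hvr zvz rzr hvr; concatenated:

hvrhvrrhvrhvrzvzrzrhvrhvrzvzrzrhvrrrzrrhvrrhvrzvzrzrhvr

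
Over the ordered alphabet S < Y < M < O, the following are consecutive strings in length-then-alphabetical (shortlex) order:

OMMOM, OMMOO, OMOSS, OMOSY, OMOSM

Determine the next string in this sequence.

Treat OMOSM as a base-4 numeral over the given alphabet and add one, carrying through any trailing O's.

OMOSO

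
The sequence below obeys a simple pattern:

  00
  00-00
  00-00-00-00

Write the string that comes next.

Each string is two copies of the previous one joined by '-'.
Doubling 00-00-00-00 with '-' between the halves:

00-00-00-00-00-00-00-00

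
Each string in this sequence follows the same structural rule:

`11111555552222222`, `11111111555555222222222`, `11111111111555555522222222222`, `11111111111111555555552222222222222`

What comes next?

The n-th term is 3n-1 1's then n+3 5's then 2n+3 2's, where the shown terms are n = 2, 3, 4, 5.
For the next term, n = 6, so the run lengths are 17, 9, 15.

11111111111111111555555555222222222222222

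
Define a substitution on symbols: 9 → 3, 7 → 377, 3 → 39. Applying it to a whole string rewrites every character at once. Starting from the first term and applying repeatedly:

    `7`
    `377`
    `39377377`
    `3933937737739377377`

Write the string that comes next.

Applying the rule to each of the 19 symbols of 3933937737739377377 gives the pieces 39 3 39 39 3 39 377 377 39 377 377 39 3 39 377 377 39 377 377, which concatenate to the answer.

3933939339377377393773773933937737739377377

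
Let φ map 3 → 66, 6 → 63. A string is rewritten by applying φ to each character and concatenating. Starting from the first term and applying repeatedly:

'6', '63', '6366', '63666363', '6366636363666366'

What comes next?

Rewriting the 16 symbols of 6366636363666366 one by one yields 63 66 63 63 63 66 63 66 63 66 63 63 63 66 63 63; concatenated:

63666363636663666366636363666363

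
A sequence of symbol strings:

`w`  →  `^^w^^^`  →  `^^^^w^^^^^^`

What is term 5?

s(k+1) = ^^·s(k)·^^^, so each term gains ^^ as a prefix and ^^^ as a suffix.
From ^^^^w^^^^^^, 2 further steps: ^^^^w^^^^^^ → ^^^^^^w^^^^^^^^^ → (answer).

^^^^^^^^w^^^^^^^^^^^^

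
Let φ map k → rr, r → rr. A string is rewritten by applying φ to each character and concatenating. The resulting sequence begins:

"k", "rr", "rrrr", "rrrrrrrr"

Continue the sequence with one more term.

Rewriting each symbol of rrrrrrrr: r→rr, r→rr, r→rr, r→rr, r→rr, r→rr, r→rr, r→rr, which concatenates to rr rr rr rr rr rr rr rr.

rrrrrrrrrrrrrrrr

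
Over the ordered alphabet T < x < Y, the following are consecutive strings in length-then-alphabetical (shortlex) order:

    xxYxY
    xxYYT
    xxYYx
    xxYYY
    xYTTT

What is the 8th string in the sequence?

Advancing 3 positions from xYTTT through xYTTT → xYTTx → xYTTY reaches term 8.

xYTxT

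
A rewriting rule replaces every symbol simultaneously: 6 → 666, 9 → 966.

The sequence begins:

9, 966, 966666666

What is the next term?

Apply φ to 966666666 symbol by symbol: 9→966, 6→666, 6→666, 6→666, 6→666, 6→666, 6→666, 6→666, 6→666; joined: 966 666 666 666 666 666 666 666 666.

966666666666666666666666666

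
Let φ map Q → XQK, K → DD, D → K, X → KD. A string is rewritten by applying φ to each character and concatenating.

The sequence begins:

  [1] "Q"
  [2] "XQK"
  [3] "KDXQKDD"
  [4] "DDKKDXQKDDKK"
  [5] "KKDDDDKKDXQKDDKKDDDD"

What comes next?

Applying the rule to each of the 20 symbols of KKDDDDKKDXQKDDKKDDDD gives the pieces DD DD K K K K DD DD K KD XQK DD K K DD DD K K K K, which concatenate to the answer.

DDDDKKKKDDDDKKDXQKDDKKDDDDKKKK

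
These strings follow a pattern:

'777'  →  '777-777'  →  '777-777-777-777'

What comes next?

Every step duplicates the string with '-' between the halves.
So the next term is two copies of 777-777-777-777 with '-' between the halves.

777-777-777-777-777-777-777-777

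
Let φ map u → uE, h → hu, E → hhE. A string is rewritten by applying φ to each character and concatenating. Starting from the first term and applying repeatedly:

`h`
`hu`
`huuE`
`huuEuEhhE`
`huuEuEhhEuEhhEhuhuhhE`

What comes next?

Rewriting the 21 symbols of huuEuEhhEuEhhEhuhuhhE one by one yields hu uE uE hhE uE hhE hu hu hhE uE hhE hu hu hhE hu uE hu uE hu hu hhE; concatenated:

huuEuEhhEuEhhEhuhuhhEuEhhEhuhuhhEhuuEhuuEhuhuhhE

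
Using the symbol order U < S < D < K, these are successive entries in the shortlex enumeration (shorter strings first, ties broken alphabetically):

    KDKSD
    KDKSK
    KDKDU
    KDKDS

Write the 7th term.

KDKKU

Stepping forward 3 times from KDKDS: KDKDS → KDKDD → KDKDK, then the target.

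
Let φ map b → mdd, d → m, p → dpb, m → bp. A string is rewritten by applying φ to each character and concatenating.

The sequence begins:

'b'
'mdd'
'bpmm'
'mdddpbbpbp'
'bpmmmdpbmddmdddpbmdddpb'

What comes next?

Applying the rule to each of the 23 symbols of bpmmmdpbmddmdddpbmdddpb gives the pieces mdd dpb bp bp bp m dpb mdd bp m m bp m m m dpb mdd bp m m m dpb mdd, which concatenate to the answer.

mdddpbbpbpbpmdpbmddbpmmbpmmmdpbmddbpmmmdpbmdd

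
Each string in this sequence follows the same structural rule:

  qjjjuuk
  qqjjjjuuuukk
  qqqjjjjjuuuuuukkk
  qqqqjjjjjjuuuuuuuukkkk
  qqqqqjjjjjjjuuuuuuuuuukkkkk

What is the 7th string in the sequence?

Term n consists of n q's, followed by n+2 j's, followed by 2n u's, followed by n k's (n = 1, 2, …).
At n = 7 the blocks have lengths 7, 9, 14, 7.

qqqqqqqjjjjjjjjjuuuuuuuuuuuuuukkkkkkk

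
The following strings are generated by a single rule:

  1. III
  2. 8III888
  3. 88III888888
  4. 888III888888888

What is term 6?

88888III888888888888888

Each term wraps the previous one in 8 on the left and 888 on the right.
From 888III888888888, 2 further steps: 888III888888888 → 8888III888888888888 → (answer).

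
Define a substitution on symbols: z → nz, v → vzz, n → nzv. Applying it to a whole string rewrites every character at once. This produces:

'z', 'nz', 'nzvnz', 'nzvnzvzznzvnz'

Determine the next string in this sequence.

nzvnzvzznzvnzvzznznznzvnzvzznzvnz

φ(nzvnzvzznzvnz) expands symbol-by-symbol to nzv nz vzz nzv nz vzz nz nz nzv nz vzz nzv nz; joining the 13 pieces gives the next term.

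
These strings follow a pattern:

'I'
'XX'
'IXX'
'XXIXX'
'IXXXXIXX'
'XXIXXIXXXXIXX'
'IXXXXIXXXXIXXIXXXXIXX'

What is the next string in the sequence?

XXIXXIXXXXIXXIXXXXIXXXXIXXIXXXXIXX

From term 3 onward, concatenate the second-to-last term with the last: I·XX = IXX, XX·IXX = XXIXX, …
The next term joins XXIXXIXXXXIXX and IXXXXIXXXXIXXIXXXXIXX.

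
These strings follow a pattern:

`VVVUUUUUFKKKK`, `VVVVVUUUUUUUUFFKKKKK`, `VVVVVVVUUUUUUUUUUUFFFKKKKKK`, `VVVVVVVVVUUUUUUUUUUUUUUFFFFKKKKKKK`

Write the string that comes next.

Each string has the form V^{2n+1} U^{3n+2} F^{n} K^{n+3} (n = 1, 2, …).
For the next term, n = 5, so the run lengths are 11, 17, 5, 8.

VVVVVVVVVVVUUUUUUUUUUUUUUUUUFFFFFKKKKKKKK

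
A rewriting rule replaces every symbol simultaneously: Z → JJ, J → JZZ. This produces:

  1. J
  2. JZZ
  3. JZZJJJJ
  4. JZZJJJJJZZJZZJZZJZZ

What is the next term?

Rewriting the 19 symbols of JZZJJJJJZZJZZJZZJZZ one by one yields JZZ JJ JJ JZZ JZZ JZZ JZZ JZZ JJ JJ JZZ JJ JJ JZZ JJ JJ JZZ JJ JJ; concatenated:

JZZJJJJJZZJZZJZZJZZJZZJJJJJZZJJJJJZZJJJJJZZJJJJ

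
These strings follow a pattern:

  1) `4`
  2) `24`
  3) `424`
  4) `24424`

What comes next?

42424424

From term 3 onward, concatenate the second-to-last term with the last: 4·24 = 424, 24·424 = 24424, …
The next term joins 424 and 24424.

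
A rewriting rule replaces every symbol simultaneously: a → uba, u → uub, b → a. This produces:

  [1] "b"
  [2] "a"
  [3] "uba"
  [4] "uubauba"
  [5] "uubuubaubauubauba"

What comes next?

uubuubauubuubaubauubaubauubuubaubauubauba

Applying the rule to each of the 17 symbols of uubuubaubauubauba gives the pieces uub uub a uub uub a uba uub a uba uub uub a uba uub a uba, which concatenate to the answer.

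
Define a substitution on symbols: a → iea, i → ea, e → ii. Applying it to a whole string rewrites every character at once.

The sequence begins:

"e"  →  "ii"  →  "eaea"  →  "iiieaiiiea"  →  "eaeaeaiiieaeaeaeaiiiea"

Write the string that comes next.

iiieaiiieaiiieaeaeaeaiiieaiiieaiiieaiiieaeaeaeaiiiea

Applying the rule to each of the 22 symbols of eaeaeaiiieaeaeaeaiiiea gives the pieces ii iea ii iea ii iea ea ea ea ii iea ii iea ii iea ii iea ea ea ea ii iea, which concatenate to the answer.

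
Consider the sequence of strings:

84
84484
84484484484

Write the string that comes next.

s(k+1) = s(k)·4·s(k) — each term doubles the last with '4' between the halves.
Doubling 84484484484 with '4' between the halves:

84484484484484484484484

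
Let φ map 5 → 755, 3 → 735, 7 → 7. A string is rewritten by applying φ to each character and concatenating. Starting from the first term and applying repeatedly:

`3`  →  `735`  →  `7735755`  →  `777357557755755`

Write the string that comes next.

φ(777357557755755) expands symbol-by-symbol to 7 7 7 735 755 7 755 755 7 7 755 755 7 755 755; joining the 15 pieces gives the next term.

7777357557755755777557557755755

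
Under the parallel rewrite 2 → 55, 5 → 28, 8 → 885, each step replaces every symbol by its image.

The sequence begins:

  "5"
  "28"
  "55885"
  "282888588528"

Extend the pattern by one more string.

5588555885885885288858852855885

Apply φ to 282888588528 symbol by symbol: 2→55, 8→885, 2→55, 8→885, 8→885, 8→885, 5→28, 8→885, 8→885, 5→28, 2→55, 8→885; joined: 55 885 55 885 885 885 28 885 885 28 55 885.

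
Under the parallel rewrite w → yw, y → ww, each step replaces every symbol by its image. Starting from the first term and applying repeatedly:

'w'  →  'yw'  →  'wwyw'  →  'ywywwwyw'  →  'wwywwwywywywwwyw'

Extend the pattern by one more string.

ywywwwywywywwwywwwywwwywywywwwyw

φ(wwywwwywywywwwyw) expands symbol-by-symbol to yw yw ww yw yw yw ww yw ww yw ww yw yw yw ww yw; joining the 16 pieces gives the next term.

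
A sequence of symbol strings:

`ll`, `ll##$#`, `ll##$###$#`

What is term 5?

ll##$###$###$###$#

The strings grow by a fixed suffix ##$# each time.
From ll##$###$#, 2 further steps: ll##$###$# → ll##$###$###$# → (answer).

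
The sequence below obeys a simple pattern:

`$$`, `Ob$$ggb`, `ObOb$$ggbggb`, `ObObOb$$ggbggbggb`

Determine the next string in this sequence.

ObObObOb$$ggbggbggbggb

Each term wraps the previous one in Ob on the left and ggb on the right.
One more step from ObObOb$$ggbggbggb gives the answer.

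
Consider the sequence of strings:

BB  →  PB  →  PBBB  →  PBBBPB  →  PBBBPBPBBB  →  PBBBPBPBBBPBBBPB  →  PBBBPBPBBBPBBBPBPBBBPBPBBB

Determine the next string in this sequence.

PBBBPBPBBBPBBBPBPBBBPBPBBBPBBBPBPBBBPBBBPB

From term 3 onward, concatenate the last term with the second-to-last: PB·BB = PBBB, PBBB·PB = PBBBPB, …
The next term joins PBBBPBPBBBPBBBPBPBBBPBPBBB and PBBBPBPBBBPBBBPB.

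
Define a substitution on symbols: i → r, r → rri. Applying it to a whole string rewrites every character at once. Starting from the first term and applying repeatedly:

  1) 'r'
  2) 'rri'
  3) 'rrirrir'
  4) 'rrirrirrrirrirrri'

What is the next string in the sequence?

Rewriting the 17 symbols of rrirrirrrirrirrri one by one yields rri rri r rri rri r rri rri rri r rri rri r rri rri rri r; concatenated:

rrirrirrrirrirrrirrirrirrrirrirrrirrirrir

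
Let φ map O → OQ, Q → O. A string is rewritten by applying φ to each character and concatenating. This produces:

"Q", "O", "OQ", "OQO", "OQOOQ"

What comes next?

OQOOQOQO

Expanding OQOOQ: O→OQ, Q→O, O→OQ, O→OQ, Q→O. Concatenated: OQ O OQ OQ O.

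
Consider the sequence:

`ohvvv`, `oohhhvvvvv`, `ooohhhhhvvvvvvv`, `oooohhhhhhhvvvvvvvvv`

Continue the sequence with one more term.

The n-th term is n o's then 2n-1 h's then 2n+1 v's (n = 1, 2, …).
Setting n = 5 gives 5, 9, 11 characters in each block.

ooooohhhhhhhhhvvvvvvvvvvv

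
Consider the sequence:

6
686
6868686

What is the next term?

s(k+1) = s(k)·8·s(k) — each term doubles the last with '8' between the halves.
Doubling 6868686 with '8' between the halves:

686868686868686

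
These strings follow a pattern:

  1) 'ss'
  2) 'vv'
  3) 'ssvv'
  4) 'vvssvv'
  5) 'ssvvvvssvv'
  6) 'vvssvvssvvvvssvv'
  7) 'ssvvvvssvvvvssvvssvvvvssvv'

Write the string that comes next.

vvssvvssvvvvssvvssvvvvssvvvvssvvssvvvvssvv

From term 3 onward, concatenate the second-to-last term with the last: ss·vv = ssvv, vv·ssvv = vvssvv, …
So term 8 is vvssvvssvvvvssvv·ssvvvvssvvvvssvvssvvvvssvv.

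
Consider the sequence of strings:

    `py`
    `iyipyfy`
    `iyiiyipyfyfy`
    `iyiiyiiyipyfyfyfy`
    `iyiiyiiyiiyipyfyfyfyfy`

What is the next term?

s(k+1) = iyi·s(k)·fy, so each term gains iyi as a prefix and fy as a suffix.
Applying this once more to iyiiyiiyiiyipyfyfyfyfy:

iyiiyiiyiiyiiyipyfyfyfyfyfy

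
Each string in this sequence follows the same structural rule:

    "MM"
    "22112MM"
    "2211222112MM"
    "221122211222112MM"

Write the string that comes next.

Each term is the previous one with 22112 prepended.
So the next term is 22112·221122211222112MM.

22112221122211222112MM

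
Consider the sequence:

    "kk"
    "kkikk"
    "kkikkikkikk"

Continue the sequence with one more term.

kkikkikkikkikkikkikkikk

s(k+1) = s(k)·i·s(k) — each term doubles the last with 'i' between the halves.
So the next term is two copies of kkikkikkikk with 'i' between the halves.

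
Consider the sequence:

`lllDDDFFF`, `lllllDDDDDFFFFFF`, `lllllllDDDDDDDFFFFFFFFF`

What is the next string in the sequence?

lllllllllDDDDDDDDDFFFFFFFFFFFF

The n-th term is 2n+1 l's then 2n+1 D's then 3n F's (n = 1, 2, …).
Setting n = 4 gives 9, 9, 12 characters in each block.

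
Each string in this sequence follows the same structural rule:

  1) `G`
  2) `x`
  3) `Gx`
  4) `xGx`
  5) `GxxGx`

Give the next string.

xGxGxxGx

This is a Fibonacci-style word recurrence s(k) = s(k−2)·s(k−1): e.g. G·x = Gx.
So term 6 is xGx·GxxGx.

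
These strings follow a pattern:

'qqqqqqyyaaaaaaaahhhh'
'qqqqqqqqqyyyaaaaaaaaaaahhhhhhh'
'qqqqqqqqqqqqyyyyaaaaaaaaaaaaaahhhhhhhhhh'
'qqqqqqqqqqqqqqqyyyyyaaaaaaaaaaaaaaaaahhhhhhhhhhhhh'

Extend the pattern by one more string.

qqqqqqqqqqqqqqqqqqyyyyyyaaaaaaaaaaaaaaaaaaaahhhhhhhhhhhhhhhh

Each string has the form q^{3n} y^{n} a^{3n+2} h^{3n-2}, where the shown terms are n = 2, 3, 4, 5.
At n = 6 the blocks have lengths 18, 6, 20, 16.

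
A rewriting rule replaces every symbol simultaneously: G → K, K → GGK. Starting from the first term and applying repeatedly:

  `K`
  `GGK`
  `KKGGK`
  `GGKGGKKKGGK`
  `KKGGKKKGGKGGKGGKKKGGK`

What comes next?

φ(KKGGKKKGGKGGKGGKKKGGK) expands symbol-by-symbol to GGK GGK K K GGK GGK GGK K K GGK K K GGK K K GGK GGK GGK K K GGK; joining the 21 pieces gives the next term.

GGKGGKKKGGKGGKGGKKKGGKKKGGKKKGGKGGKGGKKKGGK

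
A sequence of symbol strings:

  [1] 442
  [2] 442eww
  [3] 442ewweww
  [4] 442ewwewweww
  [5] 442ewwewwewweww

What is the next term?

442ewwewwewwewweww

Each term is the previous one with eww appended.
One more step from 442ewwewwewweww gives the answer.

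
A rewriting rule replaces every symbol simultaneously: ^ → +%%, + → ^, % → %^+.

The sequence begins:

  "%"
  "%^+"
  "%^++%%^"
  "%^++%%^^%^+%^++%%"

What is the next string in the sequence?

%^++%%^^%^+%^++%%+%%%^++%%^%^++%%^^%^+%^+

φ(%^++%%^^%^+%^++%%) expands symbol-by-symbol to %^+ +%% ^ ^ %^+ %^+ +%% +%% %^+ +%% ^ %^+ +%% ^ ^ %^+ %^+; joining the 17 pieces gives the next term.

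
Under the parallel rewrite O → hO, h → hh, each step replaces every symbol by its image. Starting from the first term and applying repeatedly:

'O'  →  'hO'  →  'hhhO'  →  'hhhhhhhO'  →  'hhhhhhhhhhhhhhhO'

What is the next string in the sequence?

hhhhhhhhhhhhhhhhhhhhhhhhhhhhhhhO

Applying the rule to each of the 16 symbols of hhhhhhhhhhhhhhhO gives the pieces hh hh hh hh hh hh hh hh hh hh hh hh hh hh hh hO, which concatenate to the answer.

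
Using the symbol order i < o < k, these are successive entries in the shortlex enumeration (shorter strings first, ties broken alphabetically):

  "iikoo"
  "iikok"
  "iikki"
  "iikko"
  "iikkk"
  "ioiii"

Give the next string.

ioiio

Treat ioiii as a base-3 numeral over the given alphabet and add one, carrying through any trailing k's.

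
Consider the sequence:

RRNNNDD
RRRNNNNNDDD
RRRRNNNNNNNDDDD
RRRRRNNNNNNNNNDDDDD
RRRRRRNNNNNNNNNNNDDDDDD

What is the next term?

Term n consists of n R's, followed by 2n-1 N's, followed by n D's, where the shown terms are n = 2, 3, 4, 5, 6.
At n = 7 the blocks have lengths 7, 13, 7.

RRRRRRRNNNNNNNNNNNNNDDDDDDD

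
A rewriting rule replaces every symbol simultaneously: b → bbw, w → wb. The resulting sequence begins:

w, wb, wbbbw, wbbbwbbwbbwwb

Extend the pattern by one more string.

Applying the rule to each of the 13 symbols of wbbbwbbwbbwwb gives the pieces wb bbw bbw bbw wb bbw bbw wb bbw bbw wb wb bbw, which concatenate to the answer.

wbbbwbbwbbwwbbbwbbwwbbbwbbwwbwbbbw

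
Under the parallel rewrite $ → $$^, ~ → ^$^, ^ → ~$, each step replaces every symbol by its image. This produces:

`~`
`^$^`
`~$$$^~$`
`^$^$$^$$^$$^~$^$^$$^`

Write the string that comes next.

Applying the rule to each of the 20 symbols of ^$^$$^$$^$$^~$^$^$$^ gives the pieces ~$ $$^ ~$ $$^ $$^ ~$ $$^ $$^ ~$ $$^ $$^ ~$ ^$^ $$^ ~$ $$^ ~$ $$^ $$^ ~$, which concatenate to the answer.

~$$$^~$$$^$$^~$$$^$$^~$$$^$$^~$^$^$$^~$$$^~$$$^$$^~$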